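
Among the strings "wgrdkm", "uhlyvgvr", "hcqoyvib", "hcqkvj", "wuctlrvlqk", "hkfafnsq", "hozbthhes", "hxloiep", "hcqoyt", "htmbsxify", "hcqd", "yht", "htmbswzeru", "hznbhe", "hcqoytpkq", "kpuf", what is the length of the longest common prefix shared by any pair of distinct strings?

Look for the deepest trie node that still has at least two words in its subtree.
"hcqoyt" and "hcqoytpkq" agree on "hcqoyt" (6 characters) before diverging; nothing deeper is shared.
Longest shared-prefix length: 6

6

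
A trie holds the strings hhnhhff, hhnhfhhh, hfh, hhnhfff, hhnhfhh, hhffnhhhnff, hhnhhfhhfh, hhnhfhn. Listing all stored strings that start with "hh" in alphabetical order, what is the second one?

Words with prefix "hh", in lexicographic order: "hhffnhhhnff", "hhnhfff", "hhnhfhh", "hhnhfhhh", "hhnhfhn", "hhnhhff", "hhnhhfhhfh"
The 2nd is hhnhfff.

hhnhfff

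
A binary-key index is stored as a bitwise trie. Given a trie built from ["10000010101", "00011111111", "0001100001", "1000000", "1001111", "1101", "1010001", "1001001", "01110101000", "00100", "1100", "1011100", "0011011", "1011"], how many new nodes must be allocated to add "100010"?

"1000" is already a path in the trie; the remaining "10" must be added.
New nodes needed: |"100010"| − 4 = 6 − 4 = 2.

2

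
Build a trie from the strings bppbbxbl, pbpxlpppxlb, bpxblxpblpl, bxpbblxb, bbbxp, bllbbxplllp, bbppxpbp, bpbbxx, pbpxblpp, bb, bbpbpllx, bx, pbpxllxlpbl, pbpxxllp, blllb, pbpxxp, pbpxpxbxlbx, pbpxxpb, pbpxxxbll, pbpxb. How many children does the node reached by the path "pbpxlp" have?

1

Walk "pbpxlp" from the root, arriving at one node.
Distinct next characters after "pbpxlp": p.
That node has 1 child edge.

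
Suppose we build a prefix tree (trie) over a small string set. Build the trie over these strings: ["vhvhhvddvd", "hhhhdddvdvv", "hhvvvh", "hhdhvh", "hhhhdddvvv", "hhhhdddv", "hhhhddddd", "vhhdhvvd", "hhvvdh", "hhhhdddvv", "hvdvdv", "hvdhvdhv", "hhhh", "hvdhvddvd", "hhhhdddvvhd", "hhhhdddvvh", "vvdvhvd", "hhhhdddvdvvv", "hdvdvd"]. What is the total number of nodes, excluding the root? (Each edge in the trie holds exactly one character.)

68

Trace insertions, counting only characters that open a new branch:
  "vhvhhvddvd" → 10 new (v, h, v, h, h, v, d, d, v, d)
  "hhhhdddvdvv" → 11 new (h, h, h, h, d, d, d, v, d, v, v)
  "hhvvvh" → prefix "hh" already present; 4 new (v, v, v, h)
  "hhdhvh" → prefix "hh" already present; 4 new (d, h, v, h)
  "hhhhdddvvv" → prefix "hhhhdddv" already present; 2 new (v, v)
  "hhhhdddv" → prefix "hhhhdddv" already present; 0 new (none)
  "hhhhddddd" → prefix "hhhhddd" already present; 2 new (d, d)
  "vhhdhvvd" → prefix "vh" already present; 6 new (h, d, h, v, v, d)
  "hhvvdh" → prefix "hhvv" already present; 2 new (d, h)
  "hhhhdddvv" → prefix "hhhhdddvv" already present; 0 new (none)
  "hvdvdv" → prefix "h" already present; 5 new (v, d, v, d, v)
  "hvdhvdhv" → prefix "hvd" already present; 5 new (h, v, d, h, v)
  "hhhh" → prefix "hhhh" already present; 0 new (none)
  "hvdhvddvd" → prefix "hvdhvd" already present; 3 new (d, v, d)
  "hhhhdddvvhd" → prefix "hhhhdddvv" already present; 2 new (h, d)
  "hhhhdddvvh" → prefix "hhhhdddvvh" already present; 0 new (none)
  "vvdvhvd" → prefix "v" already present; 6 new (v, d, v, h, v, d)
  "hhhhdddvdvvv" → prefix "hhhhdddvdvv" already present; 1 new (v)
  "hdvdvd" → prefix "h" already present; 5 new (d, v, d, v, d)
Total nodes = 10 + 11 + 4 + 4 + 2 + 0 + 2 + 6 + 2 + 0 + 5 + 5 + 0 + 3 + 2 + 0 + 6 + 1 + 5 = 68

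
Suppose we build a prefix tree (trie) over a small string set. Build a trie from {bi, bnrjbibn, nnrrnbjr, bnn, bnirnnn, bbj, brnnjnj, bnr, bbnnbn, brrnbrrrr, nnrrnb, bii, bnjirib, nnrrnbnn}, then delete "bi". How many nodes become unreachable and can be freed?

0

After clearing the end-marker at "bi", prune upward until reaching a node still needed by another word.
Every node on "bi" is still needed (e.g. by "bii"), so nothing is freed.
Nodes removed: 0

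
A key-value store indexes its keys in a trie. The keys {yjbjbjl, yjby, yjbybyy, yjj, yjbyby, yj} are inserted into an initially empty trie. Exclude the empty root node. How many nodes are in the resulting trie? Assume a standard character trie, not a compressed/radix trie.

Trie structure (* marks end of a word):
(root)
└─ y
   └─ j *
      ├─ b
      │  ├─ j
      │  │  └─ b
      │  │     └─ j
      │  │        └─ l *
      │  └─ y *
      │     └─ b
      │        └─ y *
      │           └─ y *
      └─ j *
Counting every labelled node above: 12.

12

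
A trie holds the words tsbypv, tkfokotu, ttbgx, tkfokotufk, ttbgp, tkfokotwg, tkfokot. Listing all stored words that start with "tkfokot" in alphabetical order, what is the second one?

tkfokotu

Words with prefix "tkfokot", in lexicographic order: "tkfokot", "tkfokotu", "tkfokotufk", "tkfokotwg"
Position 2: tkfokotu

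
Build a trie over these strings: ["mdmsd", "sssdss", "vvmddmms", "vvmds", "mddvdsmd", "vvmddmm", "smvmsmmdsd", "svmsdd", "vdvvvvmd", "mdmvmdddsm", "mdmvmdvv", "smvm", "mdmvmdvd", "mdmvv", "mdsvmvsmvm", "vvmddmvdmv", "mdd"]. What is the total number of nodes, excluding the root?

70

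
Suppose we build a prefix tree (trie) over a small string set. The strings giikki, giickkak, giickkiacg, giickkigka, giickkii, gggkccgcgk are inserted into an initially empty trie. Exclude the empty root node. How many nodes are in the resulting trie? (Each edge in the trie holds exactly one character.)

Count nodes per top-level branch (shared prefixes stored once):
  'g'-branch (gggkccgcgk, giickkak, giickkiacg, giickkigka, giickkii, giikki): 28 nodes
Sum: 28

28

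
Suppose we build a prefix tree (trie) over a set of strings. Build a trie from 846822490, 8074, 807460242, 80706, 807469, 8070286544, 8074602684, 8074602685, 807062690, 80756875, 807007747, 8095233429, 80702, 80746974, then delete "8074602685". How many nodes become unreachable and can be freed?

1

After clearing the end-marker at "8074602685", prune upward until reaching a node still needed by another word.
The suffix "5" (1 node) is used only by "8074602685"; the node for "807460268" still has the child "4", so pruning stops there.
Nodes removed: 1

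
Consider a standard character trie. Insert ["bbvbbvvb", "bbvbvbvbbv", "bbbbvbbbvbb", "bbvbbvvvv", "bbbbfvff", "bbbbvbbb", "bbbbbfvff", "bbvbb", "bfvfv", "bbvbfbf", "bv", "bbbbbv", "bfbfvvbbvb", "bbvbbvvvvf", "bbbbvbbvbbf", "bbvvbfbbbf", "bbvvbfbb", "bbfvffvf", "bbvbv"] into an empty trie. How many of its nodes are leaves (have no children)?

14

A leaf is a node with no children — equivalently, the end of a word that is not a proper prefix of any other stored word.
Those words: "bbbbbfvff", "bbbbbv", "bbbbfvff", "bbbbvbbbvbb", "bbbbvbbvbbf", "bbfvffvf", "bbvbbvvb", "bbvbbvvvvf", "bbvbfbf", "bbvbvbvbbv", "bbvvbfbbbf", "bfbfvvbbvb", "bfvfv", "bv"
Leaf count: 14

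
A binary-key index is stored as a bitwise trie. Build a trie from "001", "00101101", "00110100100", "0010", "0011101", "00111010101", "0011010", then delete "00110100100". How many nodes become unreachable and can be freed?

4

After clearing the end-marker at "00110100100", prune upward until reaching a node still needed by another word.
The suffix "0100" (4 nodes) is used only by "00110100100"; "0011010" is itself a stored word, so pruning stops there.
Nodes removed: 4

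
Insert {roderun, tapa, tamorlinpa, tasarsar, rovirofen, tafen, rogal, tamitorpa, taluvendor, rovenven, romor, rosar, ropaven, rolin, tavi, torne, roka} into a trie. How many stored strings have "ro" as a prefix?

9

Filter for entries beginning with "ro":
Matches: "roderun", "rogal", "roka", "rolin", "romor", "ropaven", "rosar", "rovenven", "rovirofen"
Count: 9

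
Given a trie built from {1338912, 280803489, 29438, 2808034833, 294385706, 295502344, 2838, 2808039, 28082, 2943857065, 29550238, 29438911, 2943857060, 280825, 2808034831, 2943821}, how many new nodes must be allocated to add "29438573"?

The longest prefix of "29438573" already in the trie is "2943857" (length 7).
So 8 − 7 = 1 new nodes.

1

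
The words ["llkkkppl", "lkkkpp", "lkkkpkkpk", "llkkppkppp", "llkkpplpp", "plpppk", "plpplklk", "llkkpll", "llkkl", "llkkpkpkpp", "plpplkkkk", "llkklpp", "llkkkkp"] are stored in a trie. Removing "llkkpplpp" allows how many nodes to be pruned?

3

A node on "llkkpplpp"'s path can go only if nothing else ends at it or branches off below it.
The suffix "lpp" (3 nodes) is used only by "llkkpplpp"; the node for "llkkpp" still has the child "k", so pruning stops there.
Nodes removed: 3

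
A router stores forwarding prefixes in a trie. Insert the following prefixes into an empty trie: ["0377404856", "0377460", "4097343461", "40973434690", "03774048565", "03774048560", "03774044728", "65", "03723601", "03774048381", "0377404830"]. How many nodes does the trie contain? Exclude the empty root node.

For each word, the new-node count is its length minus the longest prefix already in the trie:
  "0377404856" → 10 new (0, 3, 7, 7, 4, 0, 4, 8, 5, 6)
  "0377460" → prefix "03774" already present; 2 new (6, 0)
  "4097343461" → 10 new (4, 0, 9, 7, 3, 4, 3, 4, 6, 1)
  "40973434690" → prefix "409734346" already present; 2 new (9, 0)
  "03774048565" → prefix "0377404856" already present; 1 new (5)
  "03774048560" → prefix "0377404856" already present; 1 new (0)
  "03774044728" → prefix "0377404" already present; 4 new (4, 7, 2, 8)
  "65" → 2 new (6, 5)
  "03723601" → prefix "037" already present; 5 new (2, 3, 6, 0, 1)
  "03774048381" → prefix "03774048" already present; 3 new (3, 8, 1)
  "0377404830" → prefix "037740483" already present; 1 new (0)
Total nodes = 10 + 2 + 10 + 2 + 1 + 1 + 4 + 2 + 5 + 3 + 1 = 41

41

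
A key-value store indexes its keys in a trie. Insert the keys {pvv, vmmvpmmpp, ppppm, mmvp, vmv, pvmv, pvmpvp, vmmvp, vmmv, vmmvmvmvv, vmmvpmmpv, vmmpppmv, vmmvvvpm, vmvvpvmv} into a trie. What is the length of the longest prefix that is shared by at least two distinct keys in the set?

8

The deepest shared node is where two words last agree before diverging.
e.g. "vmmvpmmpp" and "vmmvpmmpv" share the prefix "vmmvpmmp" of length 8; no pair shares a longer one.
Longest shared-prefix length: 8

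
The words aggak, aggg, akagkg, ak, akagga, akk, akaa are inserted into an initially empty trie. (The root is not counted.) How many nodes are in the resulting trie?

Trace insertions, counting only characters that open a new branch:
  "aggak" → 5 new (a, g, g, a, k)
  "aggg" → prefix "agg" already present; 1 new (g)
  "akagkg" → prefix "a" already present; 5 new (k, a, g, k, g)
  "ak" → prefix "ak" already present; 0 new (none)
  "akagga" → prefix "akag" already present; 2 new (g, a)
  "akk" → prefix "ak" already present; 1 new (k)
  "akaa" → prefix "aka" already present; 1 new (a)
Total nodes = 5 + 1 + 5 + 0 + 2 + 1 + 1 = 15

15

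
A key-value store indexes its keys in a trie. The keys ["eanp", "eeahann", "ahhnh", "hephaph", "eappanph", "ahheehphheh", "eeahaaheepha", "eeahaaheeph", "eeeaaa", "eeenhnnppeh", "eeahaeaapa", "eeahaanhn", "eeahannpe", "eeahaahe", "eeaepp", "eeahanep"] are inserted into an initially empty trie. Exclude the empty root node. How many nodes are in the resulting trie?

Trace insertions, counting only characters that open a new branch:
  "eanp" → 4 new (e, a, n, p)
  "eeahann" → prefix "e" already present; 6 new (e, a, h, a, n, n)
  "ahhnh" → 5 new (a, h, h, n, h)
  "hephaph" → 7 new (h, e, p, h, a, p, h)
  "eappanph" → prefix "ea" already present; 6 new (p, p, a, n, p, h)
  "ahheehphheh" → prefix "ahh" already present; 8 new (e, e, h, p, h, h, e, h)
  "eeahaaheepha" → prefix "eeaha" already present; 7 new (a, h, e, e, p, h, a)
  "eeahaaheeph" → prefix "eeahaaheeph" already present; 0 new (none)
  "eeeaaa" → prefix "ee" already present; 4 new (e, a, a, a)
  "eeenhnnppeh" → prefix "eee" already present; 8 new (n, h, n, n, p, p, e, h)
  "eeahaeaapa" → prefix "eeaha" already present; 5 new (e, a, a, p, a)
  "eeahaanhn" → prefix "eeahaa" already present; 3 new (n, h, n)
  "eeahannpe" → prefix "eeahann" already present; 2 new (p, e)
  "eeahaahe" → prefix "eeahaahe" already present; 0 new (none)
  "eeaepp" → prefix "eea" already present; 3 new (e, p, p)
  "eeahanep" → prefix "eeahan" already present; 2 new (e, p)
Total nodes = 4 + 6 + 5 + 7 + 6 + 8 + 7 + 0 + 4 + 8 + 5 + 3 + 2 + 0 + 3 + 2 = 70

70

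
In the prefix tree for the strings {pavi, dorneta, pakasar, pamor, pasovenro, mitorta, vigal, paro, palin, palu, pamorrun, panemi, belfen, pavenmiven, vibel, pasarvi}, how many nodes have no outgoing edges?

15

A leaf is a node with no children — equivalently, the end of a word that is not a proper prefix of any other stored word.
Those words: "belfen", "dorneta", "mitorta", "pakasar", "palin", "palu", "pamorrun", "panemi", "paro", "pasarvi", "pasovenro", "pavenmiven", "pavi", "vibel", "vigal"
Leaf count: 15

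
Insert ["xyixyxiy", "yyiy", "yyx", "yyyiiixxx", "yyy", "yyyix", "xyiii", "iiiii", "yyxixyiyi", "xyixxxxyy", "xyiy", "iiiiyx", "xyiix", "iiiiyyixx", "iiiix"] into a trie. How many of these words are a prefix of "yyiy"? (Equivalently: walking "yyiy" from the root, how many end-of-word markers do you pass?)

Check each prefix of "yyiy" against the stored set — each match is an end-marker on the path.
Prefixes of the query that are stored words: "yyiy"
Count: 1

1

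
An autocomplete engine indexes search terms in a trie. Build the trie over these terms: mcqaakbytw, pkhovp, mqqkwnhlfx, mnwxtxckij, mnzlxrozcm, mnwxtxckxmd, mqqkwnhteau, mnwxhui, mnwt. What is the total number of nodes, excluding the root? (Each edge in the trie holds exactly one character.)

Count nodes per top-level branch (shared prefixes stored once):
  'm'-branch (mcqaakbytw, mnwt, mnwxhui, mnwxtxckij, mnwxtxckxmd, mnzlxrozcm, mqqkwnhlfx, mqqkwnhteau): 47 nodes
  'p'-branch (pkhovp): 6 nodes
Sum: 53

53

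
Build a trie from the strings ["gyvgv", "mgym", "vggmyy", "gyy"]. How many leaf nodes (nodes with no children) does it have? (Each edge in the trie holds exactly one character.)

4

A leaf is a node with no children — equivalently, the end of a word that is not a proper prefix of any other stored word.
Those words: "gyvgv", "gyy", "mgym", "vggmyy"
Leaf count: 4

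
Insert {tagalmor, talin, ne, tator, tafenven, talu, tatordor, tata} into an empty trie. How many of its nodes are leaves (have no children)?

7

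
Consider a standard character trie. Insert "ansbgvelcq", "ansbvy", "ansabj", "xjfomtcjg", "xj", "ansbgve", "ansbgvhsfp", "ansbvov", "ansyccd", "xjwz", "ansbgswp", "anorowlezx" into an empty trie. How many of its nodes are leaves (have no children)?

Leaves are exactly the stored words that no other stored word extends.
Those words: "anorowlezx", "ansabj", "ansbgswp", "ansbgvelcq", "ansbgvhsfp", "ansbvov", "ansbvy", "ansyccd", "xjfomtcjg", "xjwz"
Leaf count: 10

10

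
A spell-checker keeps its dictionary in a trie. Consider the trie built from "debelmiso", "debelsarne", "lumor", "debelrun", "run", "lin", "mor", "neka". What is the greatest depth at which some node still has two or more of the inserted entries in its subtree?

5

Equivalently: take the maximum, over all pairs, of their longest common prefix length.
e.g. "debelmiso" and "debelrun" share the prefix "debel" of length 5; no pair shares a longer one.
Longest shared-prefix length: 5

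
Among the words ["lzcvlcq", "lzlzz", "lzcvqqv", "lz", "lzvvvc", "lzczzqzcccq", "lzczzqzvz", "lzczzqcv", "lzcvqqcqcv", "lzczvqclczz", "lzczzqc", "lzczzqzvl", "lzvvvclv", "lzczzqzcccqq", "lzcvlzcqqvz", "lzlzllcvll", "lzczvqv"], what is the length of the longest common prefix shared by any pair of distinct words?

11

Look for the deepest trie node that still has at least two words in its subtree.
e.g. "lzczzqzcccq" and "lzczzqzcccqq" share the prefix "lzczzqzcccq" of length 11; no pair shares a longer one.
Longest shared-prefix length: 11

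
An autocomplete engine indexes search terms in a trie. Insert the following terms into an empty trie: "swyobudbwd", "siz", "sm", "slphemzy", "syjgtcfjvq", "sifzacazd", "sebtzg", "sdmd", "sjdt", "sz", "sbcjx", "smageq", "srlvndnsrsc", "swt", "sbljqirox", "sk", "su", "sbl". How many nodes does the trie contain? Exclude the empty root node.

Trace insertions, counting only characters that open a new branch:
  "swyobudbwd" → 10 new (s, w, y, o, b, u, d, b, w, d)
  "siz" → prefix "s" already present; 2 new (i, z)
  "sm" → prefix "s" already present; 1 new (m)
  "slphemzy" → prefix "s" already present; 7 new (l, p, h, e, m, z, y)
  "syjgtcfjvq" → prefix "s" already present; 9 new (y, j, g, t, c, f, j, v, q)
  "sifzacazd" → prefix "si" already present; 7 new (f, z, a, c, a, z, d)
  "sebtzg" → prefix "s" already present; 5 new (e, b, t, z, g)
  "sdmd" → prefix "s" already present; 3 new (d, m, d)
  "sjdt" → prefix "s" already present; 3 new (j, d, t)
  "sz" → prefix "s" already present; 1 new (z)
  "sbcjx" → prefix "s" already present; 4 new (b, c, j, x)
  "smageq" → prefix "sm" already present; 4 new (a, g, e, q)
  "srlvndnsrsc" → prefix "s" already present; 10 new (r, l, v, n, d, n, s, r, s, c)
  "swt" → prefix "sw" already present; 1 new (t)
  "sbljqirox" → prefix "sb" already present; 7 new (l, j, q, i, r, o, x)
  "sk" → prefix "s" already present; 1 new (k)
  "su" → prefix "s" already present; 1 new (u)
  "sbl" → prefix "sbl" already present; 0 new (none)
Total nodes = 10 + 2 + 1 + 7 + 9 + 7 + 5 + 3 + 3 + 1 + 4 + 4 + 10 + 1 + 7 + 1 + 1 + 0 = 76

76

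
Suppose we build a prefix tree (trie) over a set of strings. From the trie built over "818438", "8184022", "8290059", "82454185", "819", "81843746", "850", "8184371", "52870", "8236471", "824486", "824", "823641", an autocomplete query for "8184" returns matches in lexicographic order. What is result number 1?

8184022

DFS of the "8184" subtree visits, in order: "8184022", "8184371", "81843746", "818438"
The 1st is 8184022.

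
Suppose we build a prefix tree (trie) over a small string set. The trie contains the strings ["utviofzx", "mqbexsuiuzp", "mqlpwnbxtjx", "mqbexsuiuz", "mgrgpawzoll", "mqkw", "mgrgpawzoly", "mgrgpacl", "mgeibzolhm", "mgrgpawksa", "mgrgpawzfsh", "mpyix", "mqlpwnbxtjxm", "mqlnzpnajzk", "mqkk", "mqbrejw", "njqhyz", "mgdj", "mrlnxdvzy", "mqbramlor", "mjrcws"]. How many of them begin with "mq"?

Filter for entries beginning with "mq":
Matches: "mqbexsuiuz", "mqbexsuiuzp", "mqbramlor", "mqbrejw", "mqkk", "mqkw", "mqlnzpnajzk", "mqlpwnbxtjx", "mqlpwnbxtjxm"
Count: 9

9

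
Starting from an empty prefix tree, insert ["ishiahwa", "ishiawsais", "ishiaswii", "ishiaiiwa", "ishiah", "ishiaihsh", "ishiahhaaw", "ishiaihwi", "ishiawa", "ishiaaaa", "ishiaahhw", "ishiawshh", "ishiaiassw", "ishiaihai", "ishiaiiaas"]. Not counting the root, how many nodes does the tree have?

48

Trace insertions, counting only characters that open a new branch:
  "ishiahwa" → 8 new (i, s, h, i, a, h, w, a)
  "ishiawsais" → prefix "ishia" already present; 5 new (w, s, a, i, s)
  "ishiaswii" → prefix "ishia" already present; 4 new (s, w, i, i)
  "ishiaiiwa" → prefix "ishia" already present; 4 new (i, i, w, a)
  "ishiah" → prefix "ishiah" already present; 0 new (none)
  "ishiaihsh" → prefix "ishiai" already present; 3 new (h, s, h)
  "ishiahhaaw" → prefix "ishiah" already present; 4 new (h, a, a, w)
  "ishiaihwi" → prefix "ishiaih" already present; 2 new (w, i)
  "ishiawa" → prefix "ishiaw" already present; 1 new (a)
  "ishiaaaa" → prefix "ishia" already present; 3 new (a, a, a)
  "ishiaahhw" → prefix "ishiaa" already present; 3 new (h, h, w)
  "ishiawshh" → prefix "ishiaws" already present; 2 new (h, h)
  "ishiaiassw" → prefix "ishiai" already present; 4 new (a, s, s, w)
  "ishiaihai" → prefix "ishiaih" already present; 2 new (a, i)
  "ishiaiiaas" → prefix "ishiaii" already present; 3 new (a, a, s)
Total nodes = 8 + 5 + 4 + 4 + 0 + 3 + 4 + 2 + 1 + 3 + 3 + 2 + 4 + 2 + 3 = 48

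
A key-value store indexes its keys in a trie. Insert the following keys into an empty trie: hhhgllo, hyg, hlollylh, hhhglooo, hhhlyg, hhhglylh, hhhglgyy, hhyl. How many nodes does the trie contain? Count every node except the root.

30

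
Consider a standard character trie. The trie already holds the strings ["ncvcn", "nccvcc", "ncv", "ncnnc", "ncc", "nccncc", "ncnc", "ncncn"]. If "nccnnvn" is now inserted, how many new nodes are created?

3

The longest prefix of "nccnnvn" already in the trie is "nccn" (length 4).
Each of the 3 remaining characters creates one node.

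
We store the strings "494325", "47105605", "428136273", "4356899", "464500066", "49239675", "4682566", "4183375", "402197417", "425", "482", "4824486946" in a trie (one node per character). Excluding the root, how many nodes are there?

For each word, the new-node count is its length minus the longest prefix already in the trie:
  "494325" → 6 new (4, 9, 4, 3, 2, 5)
  "47105605" → prefix "4" already present; 7 new (7, 1, 0, 5, 6, 0, 5)
  "428136273" → prefix "4" already present; 8 new (2, 8, 1, 3, 6, 2, 7, 3)
  "4356899" → prefix "4" already present; 6 new (3, 5, 6, 8, 9, 9)
  "464500066" → prefix "4" already present; 8 new (6, 4, 5, 0, 0, 0, 6, 6)
  "49239675" → prefix "49" already present; 6 new (2, 3, 9, 6, 7, 5)
  "4682566" → prefix "46" already present; 5 new (8, 2, 5, 6, 6)
  "4183375" → prefix "4" already present; 6 new (1, 8, 3, 3, 7, 5)
  "402197417" → prefix "4" already present; 8 new (0, 2, 1, 9, 7, 4, 1, 7)
  "425" → prefix "42" already present; 1 new (5)
  "482" → prefix "4" already present; 2 new (8, 2)
  "4824486946" → prefix "482" already present; 7 new (4, 4, 8, 6, 9, 4, 6)
Total nodes = 6 + 7 + 8 + 6 + 8 + 6 + 5 + 6 + 8 + 1 + 2 + 7 = 70

70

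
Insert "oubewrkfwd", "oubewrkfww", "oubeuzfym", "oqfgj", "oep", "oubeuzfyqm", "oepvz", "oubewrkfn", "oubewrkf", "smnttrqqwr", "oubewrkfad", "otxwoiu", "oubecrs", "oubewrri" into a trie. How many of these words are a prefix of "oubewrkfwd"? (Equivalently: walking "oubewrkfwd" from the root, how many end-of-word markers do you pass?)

Check each prefix of "oubewrkfwd" against the stored set — each match is an end-marker on the path.
Prefixes of the query that are stored words: "oubewrkf", "oubewrkfwd"
Count: 2

2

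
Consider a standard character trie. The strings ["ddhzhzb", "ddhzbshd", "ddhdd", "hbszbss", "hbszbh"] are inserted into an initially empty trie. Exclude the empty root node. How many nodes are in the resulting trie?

Count nodes per top-level branch (shared prefixes stored once):
  'd'-branch (ddhdd, ddhzbshd, ddhzhzb): 13 nodes
  'h'-branch (hbszbh, hbszbss): 8 nodes
Sum: 21

21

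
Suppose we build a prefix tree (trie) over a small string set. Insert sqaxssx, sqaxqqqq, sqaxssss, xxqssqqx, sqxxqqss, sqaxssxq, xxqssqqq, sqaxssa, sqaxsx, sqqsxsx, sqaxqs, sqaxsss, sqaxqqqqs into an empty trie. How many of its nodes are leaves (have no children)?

10

A leaf is a node with no children — equivalently, the end of a word that is not a proper prefix of any other stored word.
Those words: "sqaxqqqqs", "sqaxqs", "sqaxssa", "sqaxssss", "sqaxssxq", "sqaxsx", "sqqsxsx", "sqxxqqss", "xxqssqqq", "xxqssqqx"
Leaf count: 10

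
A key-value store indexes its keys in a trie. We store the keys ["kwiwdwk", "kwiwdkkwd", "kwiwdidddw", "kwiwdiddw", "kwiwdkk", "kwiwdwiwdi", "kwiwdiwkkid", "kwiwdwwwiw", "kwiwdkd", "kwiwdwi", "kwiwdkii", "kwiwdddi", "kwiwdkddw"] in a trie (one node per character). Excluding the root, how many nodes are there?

Count nodes per top-level branch (shared prefixes stored once):
  'k'-branch (kwiwdddi, kwiwdidddw, kwiwdiddw, kwiwdiwkkid, kwiwdkd, kwiwdkddw, kwiwdkii, kwiwdkk, kwiwdkkwd, kwiwdwi, kwiwdwiwdi, kwiwdwk, kwiwdwwwiw): 38 nodes
Sum: 38

38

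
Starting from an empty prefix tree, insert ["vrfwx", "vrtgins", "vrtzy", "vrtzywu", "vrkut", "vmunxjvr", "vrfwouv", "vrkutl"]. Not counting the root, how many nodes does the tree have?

28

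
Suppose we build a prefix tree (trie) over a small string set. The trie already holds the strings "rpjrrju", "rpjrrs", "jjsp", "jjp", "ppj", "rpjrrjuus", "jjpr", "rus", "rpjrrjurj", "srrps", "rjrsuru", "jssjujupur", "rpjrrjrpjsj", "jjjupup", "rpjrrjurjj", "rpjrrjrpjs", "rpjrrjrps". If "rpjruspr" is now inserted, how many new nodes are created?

4

Walking "rpjruspr" from the root, the first 4 characters ("rpjr") follow existing edges; "u" is the first miss.
Each of the 4 remaining characters creates one node.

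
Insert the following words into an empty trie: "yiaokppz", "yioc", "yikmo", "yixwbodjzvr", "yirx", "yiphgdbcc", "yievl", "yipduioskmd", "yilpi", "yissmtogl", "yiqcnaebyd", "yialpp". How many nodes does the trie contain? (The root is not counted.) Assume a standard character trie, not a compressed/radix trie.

For each word, the new-node count is its length minus the longest prefix already in the trie:
  "yiaokppz" → 8 new (y, i, a, o, k, p, p, z)
  "yioc" → prefix "yi" already present; 2 new (o, c)
  "yikmo" → prefix "yi" already present; 3 new (k, m, o)
  "yixwbodjzvr" → prefix "yi" already present; 9 new (x, w, b, o, d, j, z, v, r)
  "yirx" → prefix "yi" already present; 2 new (r, x)
  "yiphgdbcc" → prefix "yi" already present; 7 new (p, h, g, d, b, c, c)
  "yievl" → prefix "yi" already present; 3 new (e, v, l)
  "yipduioskmd" → prefix "yip" already present; 8 new (d, u, i, o, s, k, m, d)
  "yilpi" → prefix "yi" already present; 3 new (l, p, i)
  "yissmtogl" → prefix "yi" already present; 7 new (s, s, m, t, o, g, l)
  "yiqcnaebyd" → prefix "yi" already present; 8 new (q, c, n, a, e, b, y, d)
  "yialpp" → prefix "yia" already present; 3 new (l, p, p)
Total nodes = 8 + 2 + 3 + 9 + 2 + 7 + 3 + 8 + 3 + 7 + 8 + 3 = 63

63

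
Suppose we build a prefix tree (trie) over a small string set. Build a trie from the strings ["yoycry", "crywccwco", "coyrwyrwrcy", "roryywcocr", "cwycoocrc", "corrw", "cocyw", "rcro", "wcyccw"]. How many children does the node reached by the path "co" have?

Follow the path "co" to its node, then look at its outgoing edges.
Distinct next characters after "co": c, r, y.
That node has 3 child edges.

3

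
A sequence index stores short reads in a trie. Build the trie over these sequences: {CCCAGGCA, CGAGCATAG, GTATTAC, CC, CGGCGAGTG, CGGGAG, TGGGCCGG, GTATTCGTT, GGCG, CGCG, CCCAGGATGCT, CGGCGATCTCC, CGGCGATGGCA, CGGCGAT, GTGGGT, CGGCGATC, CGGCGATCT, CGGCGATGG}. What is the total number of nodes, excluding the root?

Count nodes per top-level branch (shared prefixes stored once):
  'C'-branch (CC, CCCAGGATGCT, CCCAGGCA, CGAGCATAG, CGCG, CGGCGAGTG, CGGCGAT, CGGCGATC, CGGCGATCT, CGGCGATCTCC, CGGCGATGG, CGGCGATGGCA, CGGGAG): 42 nodes
  'G'-branch (GGCG, GTATTAC, GTATTCGTT, GTGGGT): 18 nodes
  'T'-branch (TGGGCCGG): 8 nodes
Sum: 68

68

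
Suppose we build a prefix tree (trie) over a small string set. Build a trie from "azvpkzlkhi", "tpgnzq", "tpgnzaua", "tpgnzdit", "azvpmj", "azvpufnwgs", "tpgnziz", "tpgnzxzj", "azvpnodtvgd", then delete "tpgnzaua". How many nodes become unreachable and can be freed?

Walk "tpgnzaua" from the leaf back toward the root, removing each node that no remaining word uses.
The suffix "aua" (3 nodes) is used only by "tpgnzaua"; the node for "tpgnz" still has the child "q", so pruning stops there.
Nodes removed: 3

3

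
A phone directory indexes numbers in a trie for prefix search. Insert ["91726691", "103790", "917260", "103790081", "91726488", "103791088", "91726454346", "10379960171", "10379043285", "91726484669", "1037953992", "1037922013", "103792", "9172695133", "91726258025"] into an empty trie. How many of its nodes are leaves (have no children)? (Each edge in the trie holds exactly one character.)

13

Leaves are exactly the stored words that no other stored word extends.
Those words: "103790081", "10379043285", "103791088", "1037922013", "1037953992", "10379960171", "917260", "91726258025", "91726454346", "91726484669", "91726488", "91726691", "9172695133"
Leaf count: 13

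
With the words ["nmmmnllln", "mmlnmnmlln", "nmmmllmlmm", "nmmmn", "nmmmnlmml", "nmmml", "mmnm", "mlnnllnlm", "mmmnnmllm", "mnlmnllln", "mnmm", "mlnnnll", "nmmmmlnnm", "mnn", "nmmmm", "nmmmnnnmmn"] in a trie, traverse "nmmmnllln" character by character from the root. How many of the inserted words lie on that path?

Check each prefix of "nmmmnllln" against the stored set — each match is an end-marker on the path.
Prefixes of the query that are stored words: "nmmmn", "nmmmnllln"
Count: 2

2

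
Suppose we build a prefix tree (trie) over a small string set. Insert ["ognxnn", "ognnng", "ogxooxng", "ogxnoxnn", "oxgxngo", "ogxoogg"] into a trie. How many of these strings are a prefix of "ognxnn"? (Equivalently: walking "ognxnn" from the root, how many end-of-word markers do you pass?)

1

Check each prefix of "ognxnn" against the stored set — each match is an end-marker on the path.
Prefixes of the query that are stored words: "ognxnn"
Count: 1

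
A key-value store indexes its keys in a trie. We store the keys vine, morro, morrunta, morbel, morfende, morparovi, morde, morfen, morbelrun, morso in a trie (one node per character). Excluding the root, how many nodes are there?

34

For each word, the new-node count is its length minus the longest prefix already in the trie:
  "vine" → 4 new (v, i, n, e)
  "morro" → 5 new (m, o, r, r, o)
  "morrunta" → prefix "morr" already present; 4 new (u, n, t, a)
  "morbel" → prefix "mor" already present; 3 new (b, e, l)
  "morfende" → prefix "mor" already present; 5 new (f, e, n, d, e)
  "morparovi" → prefix "mor" already present; 6 new (p, a, r, o, v, i)
  "morde" → prefix "mor" already present; 2 new (d, e)
  "morfen" → prefix "morfen" already present; 0 new (none)
  "morbelrun" → prefix "morbel" already present; 3 new (r, u, n)
  "morso" → prefix "mor" already present; 2 new (s, o)
Total nodes = 4 + 5 + 4 + 3 + 5 + 6 + 2 + 0 + 3 + 2 = 34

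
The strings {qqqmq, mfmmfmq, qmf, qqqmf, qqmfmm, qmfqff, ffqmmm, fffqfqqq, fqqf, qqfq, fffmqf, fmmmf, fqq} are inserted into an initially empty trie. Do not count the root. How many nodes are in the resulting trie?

46

Count nodes per top-level branch (shared prefixes stored once):
  'f'-branch (fffmqf, fffqfqqq, ffqmmm, fmmmf, fqq, fqqf): 22 nodes
  'm'-branch (mfmmfmq): 7 nodes
  'q'-branch (qmf, qmfqff, qqfq, qqmfmm, qqqmf, qqqmq): 17 nodes
Sum: 46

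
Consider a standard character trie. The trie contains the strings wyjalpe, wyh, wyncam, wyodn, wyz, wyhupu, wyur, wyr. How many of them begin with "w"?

8

Traverse to the node for "w", then collect every word in that subtree.
Matches: "wyh", "wyhupu", "wyjalpe", "wyncam", "wyodn", "wyr", "wyur", "wyz"
Count: 8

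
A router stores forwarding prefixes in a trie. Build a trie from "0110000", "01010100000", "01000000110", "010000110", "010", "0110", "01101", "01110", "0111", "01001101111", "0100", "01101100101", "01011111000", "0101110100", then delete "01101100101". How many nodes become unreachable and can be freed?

6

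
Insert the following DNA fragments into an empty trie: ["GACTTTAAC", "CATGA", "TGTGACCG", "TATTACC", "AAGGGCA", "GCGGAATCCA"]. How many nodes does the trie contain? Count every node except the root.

44

Count nodes per top-level branch (shared prefixes stored once):
  'A'-branch (AAGGGCA): 7 nodes
  'C'-branch (CATGA): 5 nodes
  'G'-branch (GACTTTAAC, GCGGAATCCA): 18 nodes
  'T'-branch (TATTACC, TGTGACCG): 14 nodes
Sum: 44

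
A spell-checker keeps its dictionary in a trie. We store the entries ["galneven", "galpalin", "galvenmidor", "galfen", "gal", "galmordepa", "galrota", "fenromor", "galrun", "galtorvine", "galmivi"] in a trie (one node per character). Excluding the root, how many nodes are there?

Trace insertions, counting only characters that open a new branch:
  "galneven" → 8 new (g, a, l, n, e, v, e, n)
  "galpalin" → prefix "gal" already present; 5 new (p, a, l, i, n)
  "galvenmidor" → prefix "gal" already present; 8 new (v, e, n, m, i, d, o, r)
  "galfen" → prefix "gal" already present; 3 new (f, e, n)
  "gal" → prefix "gal" already present; 0 new (none)
  "galmordepa" → prefix "gal" already present; 7 new (m, o, r, d, e, p, a)
  "galrota" → prefix "gal" already present; 4 new (r, o, t, a)
  "fenromor" → 8 new (f, e, n, r, o, m, o, r)
  "galrun" → prefix "galr" already present; 2 new (u, n)
  "galtorvine" → prefix "gal" already present; 7 new (t, o, r, v, i, n, e)
  "galmivi" → prefix "galm" already present; 3 new (i, v, i)
Total nodes = 8 + 5 + 8 + 3 + 0 + 7 + 4 + 8 + 2 + 7 + 3 = 55

55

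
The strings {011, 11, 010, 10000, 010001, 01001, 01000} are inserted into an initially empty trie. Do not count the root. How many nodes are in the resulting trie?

Trace insertions, counting only characters that open a new branch:
  "011" → 3 new (0, 1, 1)
  "11" → 2 new (1, 1)
  "010" → prefix "01" already present; 1 new (0)
  "10000" → prefix "1" already present; 4 new (0, 0, 0, 0)
  "010001" → prefix "010" already present; 3 new (0, 0, 1)
  "01001" → prefix "0100" already present; 1 new (1)
  "01000" → prefix "01000" already present; 0 new (none)
Total nodes = 3 + 2 + 1 + 4 + 3 + 1 + 0 = 14

14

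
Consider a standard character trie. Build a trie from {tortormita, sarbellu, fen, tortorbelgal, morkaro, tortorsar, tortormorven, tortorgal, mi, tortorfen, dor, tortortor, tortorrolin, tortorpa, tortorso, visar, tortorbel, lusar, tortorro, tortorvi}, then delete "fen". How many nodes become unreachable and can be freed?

After clearing the end-marker at "fen", prune upward until reaching a node still needed by another word.
No other word shares any prefix with "fen", so all 3 of its nodes go.
Nodes removed: 3

3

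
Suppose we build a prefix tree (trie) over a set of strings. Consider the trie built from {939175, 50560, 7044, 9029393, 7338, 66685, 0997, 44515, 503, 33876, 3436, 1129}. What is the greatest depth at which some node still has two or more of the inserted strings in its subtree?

The deepest shared node is where two words last agree before diverging.
"503" and "50560" agree on "50" (2 characters) before diverging; nothing deeper is shared.
Longest shared-prefix length: 2

2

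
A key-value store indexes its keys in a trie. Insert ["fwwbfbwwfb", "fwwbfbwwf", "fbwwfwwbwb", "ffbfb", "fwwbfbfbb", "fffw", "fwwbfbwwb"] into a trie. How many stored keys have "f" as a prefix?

7

Traverse to the node for "f", then collect every word in that subtree.
Words under "f": fbwwfwwbwb, ffbfb, fffw, fwwbfbfbb, fwwbfbwwb, fwwbfbwwf, fwwbfbwwfb
Count: 7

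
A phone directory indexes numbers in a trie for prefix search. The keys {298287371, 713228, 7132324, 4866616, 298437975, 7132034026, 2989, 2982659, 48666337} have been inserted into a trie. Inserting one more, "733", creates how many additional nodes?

"7" is already a path in the trie; the remaining "33" must be added.
Each of the 2 remaining characters creates one node.

2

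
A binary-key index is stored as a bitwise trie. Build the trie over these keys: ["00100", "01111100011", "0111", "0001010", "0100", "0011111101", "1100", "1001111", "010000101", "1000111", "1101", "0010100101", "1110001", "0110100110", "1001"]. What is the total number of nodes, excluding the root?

67

Count nodes per top-level branch (shared prefixes stored once):
  '0'-branch (0001010, 00100, 0010100101, 0011111101, 0100, 010000101, 0110100110, 0111, 01111100011): 47 nodes
  '1'-branch (1000111, 1001, 1001111, 1100, 1101, 1110001): 20 nodes
Sum: 67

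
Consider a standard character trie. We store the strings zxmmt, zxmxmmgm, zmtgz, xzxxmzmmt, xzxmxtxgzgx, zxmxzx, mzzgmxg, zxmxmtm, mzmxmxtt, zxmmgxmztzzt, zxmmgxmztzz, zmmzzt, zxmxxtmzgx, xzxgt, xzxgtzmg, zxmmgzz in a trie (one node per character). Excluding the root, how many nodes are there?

Count nodes per top-level branch (shared prefixes stored once):
  'm'-branch (mzmxmxtt, mzzgmxg): 13 nodes
  'x'-branch (xzxgt, xzxgtzmg, xzxmxtxgzgx, xzxxmzmmt): 22 nodes
  'z'-branch (zmmzzt, zmtgz, zxmmgxmztzz, zxmmgxmztzzt, zxmmgzz, zxmmt, zxmxmmgm, zxmxmtm, zxmxxtmzgx, zxmxzx): 38 nodes
Sum: 73

73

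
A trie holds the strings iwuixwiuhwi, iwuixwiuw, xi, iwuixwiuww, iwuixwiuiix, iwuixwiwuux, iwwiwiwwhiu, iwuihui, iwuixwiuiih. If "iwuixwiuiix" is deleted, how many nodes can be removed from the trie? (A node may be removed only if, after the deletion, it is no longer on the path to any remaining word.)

Walk "iwuixwiuiix" from the leaf back toward the root, removing each node that no remaining word uses.
The suffix "x" (1 node) is used only by "iwuixwiuiix"; the node for "iwuixwiuii" still has the child "h", so pruning stops there.
Nodes removed: 1

1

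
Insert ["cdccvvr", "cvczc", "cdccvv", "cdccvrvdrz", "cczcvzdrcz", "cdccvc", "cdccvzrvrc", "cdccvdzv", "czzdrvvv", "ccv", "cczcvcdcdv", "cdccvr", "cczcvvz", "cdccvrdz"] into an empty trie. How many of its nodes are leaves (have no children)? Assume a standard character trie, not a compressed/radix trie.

12

Leaves are exactly the stored words that no other stored word extends.
Those words: "ccv", "cczcvcdcdv", "cczcvvz", "cczcvzdrcz", "cdccvc", "cdccvdzv", "cdccvrdz", "cdccvrvdrz", "cdccvvr", "cdccvzrvrc", "cvczc", "czzdrvvv"
Leaf count: 12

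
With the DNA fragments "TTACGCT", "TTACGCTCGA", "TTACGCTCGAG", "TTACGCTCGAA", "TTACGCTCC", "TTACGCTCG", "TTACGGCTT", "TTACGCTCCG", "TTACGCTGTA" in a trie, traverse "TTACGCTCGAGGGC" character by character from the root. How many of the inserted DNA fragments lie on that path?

4

Check each prefix of "TTACGCTCGAGGGC" against the stored set — each match is an end-marker on the path.
Prefixes of the query that are stored words: "TTACGCT", "TTACGCTCG", "TTACGCTCGA", "TTACGCTCGAG"
Count: 4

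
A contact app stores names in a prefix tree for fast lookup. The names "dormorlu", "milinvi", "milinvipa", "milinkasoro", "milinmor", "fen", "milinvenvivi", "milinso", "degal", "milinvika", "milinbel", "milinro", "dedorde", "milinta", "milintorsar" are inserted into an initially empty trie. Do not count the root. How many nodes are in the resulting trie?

Insert word by word; a character creates a node only if that edge doesn't already exist:
  "dormorlu" → 8 new (d, o, r, m, o, r, l, u)
  "milinvi" → 7 new (m, i, l, i, n, v, i)
  "milinvipa" → prefix "milinvi" already present; 2 new (p, a)
  "milinkasoro" → prefix "milin" already present; 6 new (k, a, s, o, r, o)
  "milinmor" → prefix "milin" already present; 3 new (m, o, r)
  "fen" → 3 new (f, e, n)
  "milinvenvivi" → prefix "milinv" already present; 6 new (e, n, v, i, v, i)
  "milinso" → prefix "milin" already present; 2 new (s, o)
  "degal" → prefix "d" already present; 4 new (e, g, a, l)
  "milinvika" → prefix "milinvi" already present; 2 new (k, a)
  "milinbel" → prefix "milin" already present; 3 new (b, e, l)
  "milinro" → prefix "milin" already present; 2 new (r, o)
  "dedorde" → prefix "de" already present; 5 new (d, o, r, d, e)
  "milinta" → prefix "milin" already present; 2 new (t, a)
  "milintorsar" → prefix "milint" already present; 5 new (o, r, s, a, r)
Total nodes = 8 + 7 + 2 + 6 + 3 + 3 + 6 + 2 + 4 + 2 + 3 + 2 + 5 + 2 + 5 = 60

60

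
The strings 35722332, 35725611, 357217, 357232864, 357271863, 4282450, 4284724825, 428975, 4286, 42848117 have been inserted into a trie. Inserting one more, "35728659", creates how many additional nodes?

Walking "35728659" from the root, the first 4 characters ("3572") follow existing edges; "8" is the first miss.
So 8 − 4 = 4 new nodes.

4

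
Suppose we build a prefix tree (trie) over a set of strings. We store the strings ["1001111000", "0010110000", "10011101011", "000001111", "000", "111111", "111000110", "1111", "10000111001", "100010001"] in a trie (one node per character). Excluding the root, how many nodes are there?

Insert word by word; a character creates a node only if that edge doesn't already exist:
  "1001111000" → 10 new (1, 0, 0, 1, 1, 1, 1, 0, 0, 0)
  "0010110000" → 10 new (0, 0, 1, 0, 1, 1, 0, 0, 0, 0)
  "10011101011" → prefix "100111" already present; 5 new (0, 1, 0, 1, 1)
  "000001111" → prefix "00" already present; 7 new (0, 0, 0, 1, 1, 1, 1)
  "000" → prefix "000" already present; 0 new (none)
  "111111" → prefix "1" already present; 5 new (1, 1, 1, 1, 1)
  "111000110" → prefix "111" already present; 6 new (0, 0, 0, 1, 1, 0)
  "1111" → prefix "1111" already present; 0 new (none)
  "10000111001" → prefix "100" already present; 8 new (0, 0, 1, 1, 1, 0, 0, 1)
  "100010001" → prefix "1000" already present; 5 new (1, 0, 0, 0, 1)
Total nodes = 10 + 10 + 5 + 7 + 0 + 5 + 6 + 0 + 8 + 5 = 56

56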